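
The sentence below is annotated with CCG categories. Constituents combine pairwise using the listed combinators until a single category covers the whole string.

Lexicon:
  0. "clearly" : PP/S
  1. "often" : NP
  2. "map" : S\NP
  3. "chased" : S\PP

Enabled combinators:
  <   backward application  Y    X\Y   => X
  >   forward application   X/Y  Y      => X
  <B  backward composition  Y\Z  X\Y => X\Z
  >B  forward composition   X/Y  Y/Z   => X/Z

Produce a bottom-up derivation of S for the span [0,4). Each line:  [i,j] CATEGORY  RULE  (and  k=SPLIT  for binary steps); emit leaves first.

[0,4] S   <
  [0,3] PP   >
    [0,1] "clearly" : PP/S
    [1,3] S   <
      [1,2] "often" : NP
      [2,3] "map" : S\NP
  [3,4] "chased" : S\PP

[0,1] PP/S  lex  "clearly"
[1,2] NP  lex  "often"
[2,3] S\NP  lex  "map"
[1,3] S  <  k=2
[0,3] PP  >  k=1
[3,4] S\PP  lex  "chased"
[0,4] S  <  k=3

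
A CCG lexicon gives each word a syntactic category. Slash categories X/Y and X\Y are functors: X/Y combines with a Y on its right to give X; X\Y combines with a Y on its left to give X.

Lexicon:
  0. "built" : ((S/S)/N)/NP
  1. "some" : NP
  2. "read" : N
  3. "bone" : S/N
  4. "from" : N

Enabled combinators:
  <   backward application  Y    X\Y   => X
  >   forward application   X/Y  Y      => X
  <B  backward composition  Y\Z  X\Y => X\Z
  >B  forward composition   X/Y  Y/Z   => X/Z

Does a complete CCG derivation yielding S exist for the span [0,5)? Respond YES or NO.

[0,5] S   >
  [0,4] S/N   >B
    [0,3] S/S   >
      [0,2] (S/S)/N   >
        [0,1] "built" : ((S/S)/N)/NP
        [1,2] "some" : NP
      [2,3] "read" : N
    [3,4] "bone" : S/N
  [4,5] "from" : N

YES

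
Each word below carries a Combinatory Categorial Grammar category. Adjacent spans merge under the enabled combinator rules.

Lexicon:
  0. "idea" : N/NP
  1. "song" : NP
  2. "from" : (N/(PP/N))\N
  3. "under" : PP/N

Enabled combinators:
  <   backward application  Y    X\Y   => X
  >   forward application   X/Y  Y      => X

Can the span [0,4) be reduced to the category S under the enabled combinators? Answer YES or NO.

NO

N/NP NP (N/(PP/N))\N PP/N
CKY chart[0,4] = {N}; S ∉ chart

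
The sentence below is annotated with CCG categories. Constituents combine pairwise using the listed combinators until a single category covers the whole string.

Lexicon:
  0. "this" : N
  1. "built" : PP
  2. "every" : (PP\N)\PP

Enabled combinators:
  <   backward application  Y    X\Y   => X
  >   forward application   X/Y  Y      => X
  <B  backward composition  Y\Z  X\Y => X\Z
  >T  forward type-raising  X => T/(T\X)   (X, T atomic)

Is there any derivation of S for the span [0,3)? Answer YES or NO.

N PP (PP\N)\PP
CKY chart[0,3] = {N/(N\PP), NP/(NP\PP), PP, PP/(PP\PP), S/(S\PP)}; S ∉ chart

NO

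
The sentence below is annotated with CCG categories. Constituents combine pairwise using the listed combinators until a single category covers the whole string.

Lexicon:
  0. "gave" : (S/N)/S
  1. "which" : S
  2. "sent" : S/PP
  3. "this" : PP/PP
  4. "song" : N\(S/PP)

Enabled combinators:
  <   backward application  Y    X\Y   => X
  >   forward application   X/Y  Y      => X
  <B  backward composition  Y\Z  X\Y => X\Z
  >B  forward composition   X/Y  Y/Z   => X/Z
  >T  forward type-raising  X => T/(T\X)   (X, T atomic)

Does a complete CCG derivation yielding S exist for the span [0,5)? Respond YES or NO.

[0,5] S   >
  [0,2] S/N   >
    [0,1] "gave" : (S/N)/S
    [1,2] "which" : S
  [2,5] N   <
    [2,4] S/PP   >B
      [2,3] "sent" : S/PP
      [3,4] "this" : PP/PP
    [4,5] "song" : N\(S/PP)

YES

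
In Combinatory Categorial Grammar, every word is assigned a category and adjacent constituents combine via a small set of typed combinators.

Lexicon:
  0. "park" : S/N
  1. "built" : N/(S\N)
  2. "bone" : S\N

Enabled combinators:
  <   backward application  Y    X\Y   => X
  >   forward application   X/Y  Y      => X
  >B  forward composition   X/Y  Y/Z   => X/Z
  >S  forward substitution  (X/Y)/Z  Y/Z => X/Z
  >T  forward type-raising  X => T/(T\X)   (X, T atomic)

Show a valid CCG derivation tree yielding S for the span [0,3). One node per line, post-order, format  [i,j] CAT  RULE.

[0,3] S   >
  [0,1] "park" : S/N
  [1,3] N   >
    [1,2] "built" : N/(S\N)
    [2,3] "bone" : S\N

[0,1] S/N  lex  "park"
[1,2] N/(S\N)  lex  "built"
[2,3] S\N  lex  "bone"
[1,3] N  >  k=2
[0,3] S  >  k=1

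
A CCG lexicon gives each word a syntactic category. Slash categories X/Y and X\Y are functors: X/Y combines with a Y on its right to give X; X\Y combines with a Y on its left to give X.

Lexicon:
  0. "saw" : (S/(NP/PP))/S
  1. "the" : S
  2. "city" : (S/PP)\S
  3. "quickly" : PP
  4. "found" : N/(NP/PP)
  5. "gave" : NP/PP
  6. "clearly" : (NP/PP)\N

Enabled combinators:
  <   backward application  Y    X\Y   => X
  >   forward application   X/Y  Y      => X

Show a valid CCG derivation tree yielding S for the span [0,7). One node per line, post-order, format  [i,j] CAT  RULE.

[0,7] S   >
  [0,4] S/(NP/PP)   >
    [0,1] "saw" : (S/(NP/PP))/S
    [1,4] S   >
      [1,3] S/PP   <
        [1,2] "the" : S
        [2,3] "city" : (S/PP)\S
      [3,4] "quickly" : PP
  [4,7] NP/PP   <
    [4,6] N   >
      [4,5] "found" : N/(NP/PP)
      [5,6] "gave" : NP/PP
    [6,7] "clearly" : (NP/PP)\N

[0,1] (S/(NP/PP))/S  lex  "saw"
[1,2] S  lex  "the"
[2,3] (S/PP)\S  lex  "city"
[1,3] S/PP  <  k=2
[3,4] PP  lex  "quickly"
[1,4] S  >  k=3
[0,4] S/(NP/PP)  >  k=1
[4,5] N/(NP/PP)  lex  "found"
[5,6] NP/PP  lex  "gave"
[4,6] N  >  k=5
[6,7] (NP/PP)\N  lex  "clearly"
[4,7] NP/PP  <  k=6
[0,7] S  >  k=4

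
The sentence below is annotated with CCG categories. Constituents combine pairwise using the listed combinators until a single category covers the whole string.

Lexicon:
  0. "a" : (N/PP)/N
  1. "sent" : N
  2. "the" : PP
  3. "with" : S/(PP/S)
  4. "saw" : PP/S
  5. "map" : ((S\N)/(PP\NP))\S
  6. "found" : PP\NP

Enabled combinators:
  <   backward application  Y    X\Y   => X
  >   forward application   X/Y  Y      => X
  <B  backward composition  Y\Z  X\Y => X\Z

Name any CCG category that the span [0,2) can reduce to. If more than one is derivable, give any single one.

N/PP

[0,7] S   <
  [0,3] N   >
    [0,2] N/PP   >
      [0,1] "a" : (N/PP)/N
      [1,2] "sent" : N
    [2,3] "the" : PP
  [3,7] S\N   >
    [3,6] (S\N)/(PP\NP)   <
      [3,5] S   >
        [3,4] "with" : S/(PP/S)
        [4,5] "saw" : PP/S
      [5,6] "map" : ((S\N)/(PP\NP))\S
    [6,7] "found" : PP\NP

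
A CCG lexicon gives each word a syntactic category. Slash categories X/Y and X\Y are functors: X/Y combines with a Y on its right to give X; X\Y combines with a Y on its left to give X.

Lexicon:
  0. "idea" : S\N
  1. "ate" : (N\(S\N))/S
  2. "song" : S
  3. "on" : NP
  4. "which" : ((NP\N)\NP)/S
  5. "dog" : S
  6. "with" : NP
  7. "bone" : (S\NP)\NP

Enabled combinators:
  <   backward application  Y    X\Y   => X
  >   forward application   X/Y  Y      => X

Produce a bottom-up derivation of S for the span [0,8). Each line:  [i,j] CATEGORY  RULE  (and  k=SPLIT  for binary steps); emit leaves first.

[0,8] S   <
  [0,6] NP   <
    [0,3] N   <
      [0,1] "idea" : S\N
      [1,3] N\(S\N)   >
        [1,2] "ate" : (N\(S\N))/S
        [2,3] "song" : S
    [3,6] NP\N   <
      [3,4] "on" : NP
      [4,6] (NP\N)\NP   >
        [4,5] "which" : ((NP\N)\NP)/S
        [5,6] "dog" : S
  [6,8] S\NP   <
    [6,7] "with" : NP
    [7,8] "bone" : (S\NP)\NP

[0,1] S\N  lex  "idea"
[1,2] (N\(S\N))/S  lex  "ate"
[2,3] S  lex  "song"
[1,3] N\(S\N)  >  k=2
[0,3] N  <  k=1
[3,4] NP  lex  "on"
[4,5] ((NP\N)\NP)/S  lex  "which"
[5,6] S  lex  "dog"
[4,6] (NP\N)\NP  >  k=5
[3,6] NP\N  <  k=4
[0,6] NP  <  k=3
[6,7] NP  lex  "with"
[7,8] (S\NP)\NP  lex  "bone"
[6,8] S\NP  <  k=7
[0,8] S  <  k=6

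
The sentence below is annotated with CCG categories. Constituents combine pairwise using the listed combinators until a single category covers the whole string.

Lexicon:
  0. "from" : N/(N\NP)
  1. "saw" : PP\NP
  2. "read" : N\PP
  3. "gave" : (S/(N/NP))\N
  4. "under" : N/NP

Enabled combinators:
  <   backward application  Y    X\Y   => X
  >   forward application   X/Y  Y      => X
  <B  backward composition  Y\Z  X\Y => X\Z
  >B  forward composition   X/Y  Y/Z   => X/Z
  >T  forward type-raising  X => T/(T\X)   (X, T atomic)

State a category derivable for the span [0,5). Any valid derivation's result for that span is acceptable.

[0,5] S   >
  [0,4] S/(N/NP)   <
    [0,3] N   >
      [0,1] "from" : N/(N\NP)
      [1,3] N\NP   <B
        [1,2] "saw" : PP\NP
        [2,3] "read" : N\PP
    [3,4] "gave" : (S/(N/NP))\N
  [4,5] "under" : N/NP

S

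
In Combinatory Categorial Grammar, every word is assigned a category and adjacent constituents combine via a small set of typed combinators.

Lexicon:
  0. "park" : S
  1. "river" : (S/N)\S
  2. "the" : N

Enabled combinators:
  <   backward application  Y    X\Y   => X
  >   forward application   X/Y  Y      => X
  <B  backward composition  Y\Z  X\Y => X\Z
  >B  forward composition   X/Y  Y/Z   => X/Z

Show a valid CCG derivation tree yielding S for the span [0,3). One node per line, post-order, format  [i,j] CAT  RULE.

[0,3] S   >
  [0,2] S/N   <
    [0,1] "park" : S
    [1,2] "river" : (S/N)\S
  [2,3] "the" : N

[0,1] S  lex  "park"
[1,2] (S/N)\S  lex  "river"
[0,2] S/N  <  k=1
[2,3] N  lex  "the"
[0,3] S  >  k=2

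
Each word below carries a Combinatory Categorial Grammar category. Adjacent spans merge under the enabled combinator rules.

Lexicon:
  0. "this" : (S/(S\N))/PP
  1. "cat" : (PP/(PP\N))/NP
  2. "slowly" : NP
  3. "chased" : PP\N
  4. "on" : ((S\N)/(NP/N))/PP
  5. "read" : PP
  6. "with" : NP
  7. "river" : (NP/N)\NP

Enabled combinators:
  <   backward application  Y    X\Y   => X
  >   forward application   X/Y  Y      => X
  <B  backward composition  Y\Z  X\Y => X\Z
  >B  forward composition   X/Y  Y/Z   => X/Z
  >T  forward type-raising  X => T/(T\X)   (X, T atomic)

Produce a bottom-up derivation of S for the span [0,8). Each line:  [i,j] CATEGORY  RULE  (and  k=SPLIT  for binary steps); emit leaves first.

[0,1] (S/(S\N))/PP  lex  "this"
[1,2] (PP/(PP\N))/NP  lex  "cat"
[2,3] NP  lex  "slowly"
[1,3] PP/(PP\N)  >  k=2
[3,4] PP\N  lex  "chased"
[1,4] PP  >  k=3
[0,4] S/(S\N)  >  k=1
[4,5] ((S\N)/(NP/N))/PP  lex  "on"
[5,6] PP  lex  "read"
[4,6] (S\N)/(NP/N)  >  k=5
[6,7] NP  lex  "with"
[7,8] (NP/N)\NP  lex  "river"
[6,8] NP/N  <  k=7
[4,8] S\N  >  k=6
[0,8] S  >  k=4

[0,8] S   >
  [0,4] S/(S\N)   >
    [0,1] "this" : (S/(S\N))/PP
    [1,4] PP   >
      [1,3] PP/(PP\N)   >
        [1,2] "cat" : (PP/(PP\N))/NP
        [2,3] "slowly" : NP
      [3,4] "chased" : PP\N
  [4,8] S\N   >
    [4,6] (S\N)/(NP/N)   >
      [4,5] "on" : ((S\N)/(NP/N))/PP
      [5,6] "read" : PP
    [6,8] NP/N   <
      [6,7] "with" : NP
      [7,8] "river" : (NP/N)\NP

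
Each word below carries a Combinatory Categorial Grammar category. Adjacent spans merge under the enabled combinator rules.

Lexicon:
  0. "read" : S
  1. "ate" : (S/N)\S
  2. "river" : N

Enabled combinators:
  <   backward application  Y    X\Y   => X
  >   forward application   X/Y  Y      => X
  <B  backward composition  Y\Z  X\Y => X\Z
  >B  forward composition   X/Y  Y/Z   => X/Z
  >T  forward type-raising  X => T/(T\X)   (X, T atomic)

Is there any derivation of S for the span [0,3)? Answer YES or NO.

YES

[0,3] S   >
  [0,2] S/N   <
    [0,1] "read" : S
    [1,2] "ate" : (S/N)\S
  [2,3] "river" : N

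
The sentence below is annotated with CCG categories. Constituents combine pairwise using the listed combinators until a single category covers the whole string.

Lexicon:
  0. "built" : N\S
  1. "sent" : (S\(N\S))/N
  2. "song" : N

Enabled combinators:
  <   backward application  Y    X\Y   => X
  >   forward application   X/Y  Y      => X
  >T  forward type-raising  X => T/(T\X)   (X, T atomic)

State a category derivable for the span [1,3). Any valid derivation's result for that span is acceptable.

S\(N\S)

[0,3] S   <
  [0,1] "built" : N\S
  [1,3] S\(N\S)   >
    [1,2] "sent" : (S\(N\S))/N
    [2,3] "song" : N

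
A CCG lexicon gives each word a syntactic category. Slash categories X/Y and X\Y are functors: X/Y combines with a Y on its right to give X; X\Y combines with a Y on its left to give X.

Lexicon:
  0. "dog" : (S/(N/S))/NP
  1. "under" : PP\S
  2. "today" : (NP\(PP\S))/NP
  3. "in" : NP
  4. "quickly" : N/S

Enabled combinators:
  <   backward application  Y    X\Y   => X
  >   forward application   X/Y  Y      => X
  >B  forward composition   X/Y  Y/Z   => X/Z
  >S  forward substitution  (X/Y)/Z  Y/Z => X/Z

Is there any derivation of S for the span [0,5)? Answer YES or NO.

[0,5] S   >
  [0,4] S/(N/S)   >
    [0,1] "dog" : (S/(N/S))/NP
    [1,4] NP   <
      [1,2] "under" : PP\S
      [2,4] NP\(PP\S)   >
        [2,3] "today" : (NP\(PP\S))/NP
        [3,4] "in" : NP
  [4,5] "quickly" : N/S

YES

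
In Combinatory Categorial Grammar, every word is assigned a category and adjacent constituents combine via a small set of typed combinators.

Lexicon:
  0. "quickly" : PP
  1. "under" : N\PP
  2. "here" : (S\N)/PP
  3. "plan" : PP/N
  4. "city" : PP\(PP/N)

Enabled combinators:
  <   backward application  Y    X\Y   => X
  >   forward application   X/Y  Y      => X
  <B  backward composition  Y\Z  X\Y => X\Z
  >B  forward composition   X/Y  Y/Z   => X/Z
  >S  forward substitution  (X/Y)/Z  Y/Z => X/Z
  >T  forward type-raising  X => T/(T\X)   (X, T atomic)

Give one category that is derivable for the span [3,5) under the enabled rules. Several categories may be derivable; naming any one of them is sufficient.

[0,5] S   <
  [0,2] N   >
    [0,1] N/(N\PP)   >T
      [0,1] "quickly" : PP
    [1,2] "under" : N\PP
  [2,5] S\N   >
    [2,3] "here" : (S\N)/PP
    [3,5] PP   <
      [3,4] "plan" : PP/N
      [4,5] "city" : PP\(PP/N)

PP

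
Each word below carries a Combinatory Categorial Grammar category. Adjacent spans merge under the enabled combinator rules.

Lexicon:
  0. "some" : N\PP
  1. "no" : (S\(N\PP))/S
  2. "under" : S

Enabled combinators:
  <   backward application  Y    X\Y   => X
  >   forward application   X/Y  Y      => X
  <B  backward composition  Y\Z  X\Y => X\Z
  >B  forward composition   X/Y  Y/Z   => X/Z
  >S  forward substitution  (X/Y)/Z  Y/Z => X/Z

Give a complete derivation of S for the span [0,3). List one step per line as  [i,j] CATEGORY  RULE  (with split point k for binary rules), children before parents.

[0,3] S   <
  [0,1] "some" : N\PP
  [1,3] S\(N\PP)   >
    [1,2] "no" : (S\(N\PP))/S
    [2,3] "under" : S

[0,1] N\PP  lex  "some"
[1,2] (S\(N\PP))/S  lex  "no"
[2,3] S  lex  "under"
[1,3] S\(N\PP)  >  k=2
[0,3] S  <  k=1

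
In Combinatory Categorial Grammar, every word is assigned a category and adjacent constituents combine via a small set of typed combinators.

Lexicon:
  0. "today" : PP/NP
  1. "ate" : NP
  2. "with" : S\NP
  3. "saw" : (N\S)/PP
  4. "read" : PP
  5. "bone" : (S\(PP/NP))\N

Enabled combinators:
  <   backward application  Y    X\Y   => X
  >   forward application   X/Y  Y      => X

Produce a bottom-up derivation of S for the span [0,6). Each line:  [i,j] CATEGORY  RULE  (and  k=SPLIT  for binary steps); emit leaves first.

[0,6] S   <
  [0,1] "today" : PP/NP
  [1,6] S\(PP/NP)   <
    [1,5] N   <
      [1,3] S   <
        [1,2] "ate" : NP
        [2,3] "with" : S\NP
      [3,5] N\S   >
        [3,4] "saw" : (N\S)/PP
        [4,5] "read" : PP
    [5,6] "bone" : (S\(PP/NP))\N

[0,1] PP/NP  lex  "today"
[1,2] NP  lex  "ate"
[2,3] S\NP  lex  "with"
[1,3] S  <  k=2
[3,4] (N\S)/PP  lex  "saw"
[4,5] PP  lex  "read"
[3,5] N\S  >  k=4
[1,5] N  <  k=3
[5,6] (S\(PP/NP))\N  lex  "bone"
[1,6] S\(PP/NP)  <  k=5
[0,6] S  <  k=1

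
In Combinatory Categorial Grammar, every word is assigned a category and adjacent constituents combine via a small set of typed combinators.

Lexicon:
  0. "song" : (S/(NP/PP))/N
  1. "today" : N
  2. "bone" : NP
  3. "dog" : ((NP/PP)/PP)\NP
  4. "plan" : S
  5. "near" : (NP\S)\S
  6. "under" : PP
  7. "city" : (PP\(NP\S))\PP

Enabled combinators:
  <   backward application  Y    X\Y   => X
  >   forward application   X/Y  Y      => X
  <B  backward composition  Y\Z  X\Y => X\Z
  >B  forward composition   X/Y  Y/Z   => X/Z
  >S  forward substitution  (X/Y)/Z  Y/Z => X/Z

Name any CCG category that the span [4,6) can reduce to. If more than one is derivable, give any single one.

NP\S

[0,8] S   >
  [0,2] S/(NP/PP)   >
    [0,1] "song" : (S/(NP/PP))/N
    [1,2] "today" : N
  [2,8] NP/PP   >
    [2,4] (NP/PP)/PP   <
      [2,3] "bone" : NP
      [3,4] "dog" : ((NP/PP)/PP)\NP
    [4,8] PP   <
      [4,6] NP\S   <
        [4,5] "plan" : S
        [5,6] "near" : (NP\S)\S
      [6,8] PP\(NP\S)   <
        [6,7] "under" : PP
        [7,8] "city" : (PP\(NP\S))\PP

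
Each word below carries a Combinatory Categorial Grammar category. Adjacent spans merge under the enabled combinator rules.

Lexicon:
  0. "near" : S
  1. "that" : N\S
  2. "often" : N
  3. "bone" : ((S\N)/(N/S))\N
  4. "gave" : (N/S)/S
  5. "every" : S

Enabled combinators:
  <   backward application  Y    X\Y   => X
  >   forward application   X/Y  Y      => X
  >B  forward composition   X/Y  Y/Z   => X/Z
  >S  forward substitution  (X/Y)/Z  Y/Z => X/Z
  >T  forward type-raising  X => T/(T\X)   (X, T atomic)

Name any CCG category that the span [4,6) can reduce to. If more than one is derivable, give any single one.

[0,6] S   <
  [0,2] N   <
    [0,1] "near" : S
    [1,2] "that" : N\S
  [2,6] S\N   >
    [2,4] (S\N)/(N/S)   <
      [2,3] "often" : N
      [3,4] "bone" : ((S\N)/(N/S))\N
    [4,6] N/S   >
      [4,5] "gave" : (N/S)/S
      [5,6] "every" : S

N/S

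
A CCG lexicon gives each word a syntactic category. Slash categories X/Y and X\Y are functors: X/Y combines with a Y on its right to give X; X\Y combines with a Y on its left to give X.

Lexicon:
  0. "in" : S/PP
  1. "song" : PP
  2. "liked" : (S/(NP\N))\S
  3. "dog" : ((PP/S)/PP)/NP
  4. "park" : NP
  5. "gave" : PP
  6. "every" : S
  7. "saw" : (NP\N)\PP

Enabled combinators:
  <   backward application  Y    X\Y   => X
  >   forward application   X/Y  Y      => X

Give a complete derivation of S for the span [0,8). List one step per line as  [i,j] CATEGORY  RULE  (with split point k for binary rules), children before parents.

[0,1] S/PP  lex  "in"
[1,2] PP  lex  "song"
[0,2] S  >  k=1
[2,3] (S/(NP\N))\S  lex  "liked"
[0,3] S/(NP\N)  <  k=2
[3,4] ((PP/S)/PP)/NP  lex  "dog"
[4,5] NP  lex  "park"
[3,5] (PP/S)/PP  >  k=4
[5,6] PP  lex  "gave"
[3,6] PP/S  >  k=5
[6,7] S  lex  "every"
[3,7] PP  >  k=6
[7,8] (NP\N)\PP  lex  "saw"
[3,8] NP\N  <  k=7
[0,8] S  >  k=3

[0,8] S   >
  [0,3] S/(NP\N)   <
    [0,2] S   >
      [0,1] "in" : S/PP
      [1,2] "song" : PP
    [2,3] "liked" : (S/(NP\N))\S
  [3,8] NP\N   <
    [3,7] PP   >
      [3,6] PP/S   >
        [3,5] (PP/S)/PP   >
          [3,4] "dog" : ((PP/S)/PP)/NP
          [4,5] "park" : NP
        [5,6] "gave" : PP
      [6,7] "every" : S
    [7,8] "saw" : (NP\N)\PP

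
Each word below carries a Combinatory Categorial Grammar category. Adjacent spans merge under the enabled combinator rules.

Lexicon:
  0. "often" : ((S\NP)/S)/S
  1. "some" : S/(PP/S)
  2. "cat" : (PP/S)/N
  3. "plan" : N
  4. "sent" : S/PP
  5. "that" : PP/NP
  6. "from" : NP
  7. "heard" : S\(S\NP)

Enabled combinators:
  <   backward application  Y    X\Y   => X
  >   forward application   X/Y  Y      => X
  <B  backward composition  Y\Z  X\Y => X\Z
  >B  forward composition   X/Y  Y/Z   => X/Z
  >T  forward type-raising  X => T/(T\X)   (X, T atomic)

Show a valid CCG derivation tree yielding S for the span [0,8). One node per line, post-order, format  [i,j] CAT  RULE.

[0,1] ((S\NP)/S)/S  lex  "often"
[1,2] S/(PP/S)  lex  "some"
[2,3] (PP/S)/N  lex  "cat"
[1,3] S/N  >B  k=2
[3,4] N  lex  "plan"
[1,4] S  >  k=3
[0,4] (S\NP)/S  >  k=1
[4,5] S/PP  lex  "sent"
[5,6] PP/NP  lex  "that"
[6,7] NP  lex  "from"
[5,7] PP  >  k=6
[4,7] S  >  k=5
[0,7] S\NP  >  k=4
[7,8] S\(S\NP)  lex  "heard"
[0,8] S  <  k=7

[0,8] S   <
  [0,7] S\NP   >
    [0,4] (S\NP)/S   >
      [0,1] "often" : ((S\NP)/S)/S
      [1,4] S   >
        [1,3] S/N   >B
          [1,2] "some" : S/(PP/S)
          [2,3] "cat" : (PP/S)/N
        [3,4] "plan" : N
    [4,7] S   >
      [4,5] "sent" : S/PP
      [5,7] PP   >
        [5,6] "that" : PP/NP
        [6,7] "from" : NP
  [7,8] "heard" : S\(S\NP)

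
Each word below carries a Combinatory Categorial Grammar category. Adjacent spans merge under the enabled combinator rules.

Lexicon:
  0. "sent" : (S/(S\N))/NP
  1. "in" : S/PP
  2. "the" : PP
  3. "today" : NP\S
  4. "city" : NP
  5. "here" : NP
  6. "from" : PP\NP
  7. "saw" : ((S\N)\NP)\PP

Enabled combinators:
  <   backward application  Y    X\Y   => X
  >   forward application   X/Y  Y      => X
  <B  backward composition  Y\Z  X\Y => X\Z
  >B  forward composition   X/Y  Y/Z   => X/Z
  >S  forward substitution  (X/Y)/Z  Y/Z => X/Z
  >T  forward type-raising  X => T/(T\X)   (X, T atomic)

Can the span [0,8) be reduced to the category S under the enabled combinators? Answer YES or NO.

[0,8] S   >
  [0,4] S/(S\N)   >
    [0,1] "sent" : (S/(S\N))/NP
    [1,4] NP   <
      [1,3] S   >
        [1,2] "in" : S/PP
        [2,3] "the" : PP
      [3,4] "today" : NP\S
  [4,8] S\N   <
    [4,5] "city" : NP
    [5,8] (S\N)\NP   <
      [5,7] PP   <
        [5,6] "here" : NP
        [6,7] "from" : PP\NP
      [7,8] "saw" : ((S\N)\NP)\PP

YES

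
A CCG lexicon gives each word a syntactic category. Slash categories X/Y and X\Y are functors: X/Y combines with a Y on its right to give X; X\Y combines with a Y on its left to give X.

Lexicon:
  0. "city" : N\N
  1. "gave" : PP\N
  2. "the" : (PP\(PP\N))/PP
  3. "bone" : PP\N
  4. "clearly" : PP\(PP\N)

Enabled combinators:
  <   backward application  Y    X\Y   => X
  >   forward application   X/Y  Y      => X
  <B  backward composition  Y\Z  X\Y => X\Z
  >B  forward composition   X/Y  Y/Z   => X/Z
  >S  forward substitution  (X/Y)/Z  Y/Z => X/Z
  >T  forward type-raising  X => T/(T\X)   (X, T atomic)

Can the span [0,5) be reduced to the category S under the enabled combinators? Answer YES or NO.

N\N PP\N (PP\(PP\N))/PP PP\N PP\(PP\N)
CKY chart[0,5] = {N/(N\PP), NP/(NP\PP), PP, PP/(PP\PP), S/(S\PP)}; S ∉ chart

NO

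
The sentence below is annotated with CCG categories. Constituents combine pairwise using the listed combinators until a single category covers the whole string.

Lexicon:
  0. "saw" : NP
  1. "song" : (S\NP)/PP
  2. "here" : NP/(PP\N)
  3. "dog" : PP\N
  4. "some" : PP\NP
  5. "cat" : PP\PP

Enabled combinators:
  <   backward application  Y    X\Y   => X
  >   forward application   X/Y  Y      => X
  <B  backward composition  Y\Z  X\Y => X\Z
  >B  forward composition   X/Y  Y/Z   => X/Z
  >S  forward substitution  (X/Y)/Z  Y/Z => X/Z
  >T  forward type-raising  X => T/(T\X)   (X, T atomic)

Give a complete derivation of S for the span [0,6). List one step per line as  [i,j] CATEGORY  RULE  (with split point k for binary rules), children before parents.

[0,6] S   >
  [0,1] S/(S\NP)   >T
    [0,1] "saw" : NP
  [1,6] S\NP   >
    [1,2] "song" : (S\NP)/PP
    [2,6] PP   <
      [2,4] NP   >
        [2,3] "here" : NP/(PP\N)
        [3,4] "dog" : PP\N
      [4,6] PP\NP   <B
        [4,5] "some" : PP\NP
        [5,6] "cat" : PP\PP

[0,1] NP  lex  "saw"
[0,1] S/(S\NP)  >T
[1,2] (S\NP)/PP  lex  "song"
[2,3] NP/(PP\N)  lex  "here"
[3,4] PP\N  lex  "dog"
[2,4] NP  >  k=3
[4,5] PP\NP  lex  "some"
[5,6] PP\PP  lex  "cat"
[4,6] PP\NP  <B  k=5
[2,6] PP  <  k=4
[1,6] S\NP  >  k=2
[0,6] S  >  k=1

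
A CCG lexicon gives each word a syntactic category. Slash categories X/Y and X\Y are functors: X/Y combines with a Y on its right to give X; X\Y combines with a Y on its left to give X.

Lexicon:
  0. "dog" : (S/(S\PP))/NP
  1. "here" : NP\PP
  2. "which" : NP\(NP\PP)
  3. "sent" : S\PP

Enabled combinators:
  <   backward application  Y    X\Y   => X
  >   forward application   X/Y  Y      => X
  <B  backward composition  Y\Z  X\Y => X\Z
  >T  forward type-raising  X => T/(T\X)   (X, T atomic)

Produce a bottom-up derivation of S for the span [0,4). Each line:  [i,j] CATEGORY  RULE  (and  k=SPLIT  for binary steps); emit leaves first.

[0,1] (S/(S\PP))/NP  lex  "dog"
[1,2] NP\PP  lex  "here"
[2,3] NP\(NP\PP)  lex  "which"
[1,3] NP  <  k=2
[0,3] S/(S\PP)  >  k=1
[3,4] S\PP  lex  "sent"
[0,4] S  >  k=3

[0,4] S   >
  [0,3] S/(S\PP)   >
    [0,1] "dog" : (S/(S\PP))/NP
    [1,3] NP   <
      [1,2] "here" : NP\PP
      [2,3] "which" : NP\(NP\PP)
  [3,4] "sent" : S\PP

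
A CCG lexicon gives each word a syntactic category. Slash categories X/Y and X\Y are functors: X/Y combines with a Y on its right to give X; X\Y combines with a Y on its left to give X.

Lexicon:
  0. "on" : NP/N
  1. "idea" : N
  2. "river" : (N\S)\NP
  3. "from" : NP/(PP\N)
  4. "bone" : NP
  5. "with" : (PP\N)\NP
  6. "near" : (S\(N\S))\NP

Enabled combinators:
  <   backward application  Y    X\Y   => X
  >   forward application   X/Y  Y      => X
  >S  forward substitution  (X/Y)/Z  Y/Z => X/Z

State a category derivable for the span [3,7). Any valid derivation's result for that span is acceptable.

S\(N\S)

[0,7] S   <
  [0,3] N\S   <
    [0,2] NP   >
      [0,1] "on" : NP/N
      [1,2] "idea" : N
    [2,3] "river" : (N\S)\NP
  [3,7] S\(N\S)   <
    [3,6] NP   >
      [3,4] "from" : NP/(PP\N)
      [4,6] PP\N   <
        [4,5] "bone" : NP
        [5,6] "with" : (PP\N)\NP
    [6,7] "near" : (S\(N\S))\NP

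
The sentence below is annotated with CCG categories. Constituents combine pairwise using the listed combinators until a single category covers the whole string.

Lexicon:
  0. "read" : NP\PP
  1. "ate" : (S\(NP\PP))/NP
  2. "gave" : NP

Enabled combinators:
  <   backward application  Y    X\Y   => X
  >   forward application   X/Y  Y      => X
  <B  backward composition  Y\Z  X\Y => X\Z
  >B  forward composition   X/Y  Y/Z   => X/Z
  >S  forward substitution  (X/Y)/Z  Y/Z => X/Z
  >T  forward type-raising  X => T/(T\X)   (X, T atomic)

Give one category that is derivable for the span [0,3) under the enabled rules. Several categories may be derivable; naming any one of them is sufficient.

S

[0,3] S   <
  [0,1] "read" : NP\PP
  [1,3] S\(NP\PP)   >
    [1,2] "ate" : (S\(NP\PP))/NP
    [2,3] "gave" : NP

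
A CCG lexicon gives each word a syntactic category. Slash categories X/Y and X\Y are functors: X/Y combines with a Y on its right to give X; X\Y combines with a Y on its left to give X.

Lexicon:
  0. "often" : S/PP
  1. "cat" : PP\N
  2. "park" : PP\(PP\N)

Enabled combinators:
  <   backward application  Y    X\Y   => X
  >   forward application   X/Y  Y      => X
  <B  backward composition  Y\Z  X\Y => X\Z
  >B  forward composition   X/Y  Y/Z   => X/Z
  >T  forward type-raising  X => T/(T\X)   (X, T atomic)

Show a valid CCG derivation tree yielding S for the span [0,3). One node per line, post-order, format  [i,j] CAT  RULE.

[0,3] S   >
  [0,1] "often" : S/PP
  [1,3] PP   <
    [1,2] "cat" : PP\N
    [2,3] "park" : PP\(PP\N)

[0,1] S/PP  lex  "often"
[1,2] PP\N  lex  "cat"
[2,3] PP\(PP\N)  lex  "park"
[1,3] PP  <  k=2
[0,3] S  >  k=1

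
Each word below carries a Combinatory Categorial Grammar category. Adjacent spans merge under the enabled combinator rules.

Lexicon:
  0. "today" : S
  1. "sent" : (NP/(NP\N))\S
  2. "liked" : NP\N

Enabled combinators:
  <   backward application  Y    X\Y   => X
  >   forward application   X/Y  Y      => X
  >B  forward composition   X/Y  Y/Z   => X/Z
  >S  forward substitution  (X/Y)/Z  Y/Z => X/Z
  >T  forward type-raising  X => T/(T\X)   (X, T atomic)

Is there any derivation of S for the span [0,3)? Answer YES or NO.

NO

S (NP/(NP\N))\S NP\N
CKY chart[0,3] = {N/(N\NP), NP, NP/(NP\NP), PP/(PP\NP), S/(S\NP)}; S ∉ chart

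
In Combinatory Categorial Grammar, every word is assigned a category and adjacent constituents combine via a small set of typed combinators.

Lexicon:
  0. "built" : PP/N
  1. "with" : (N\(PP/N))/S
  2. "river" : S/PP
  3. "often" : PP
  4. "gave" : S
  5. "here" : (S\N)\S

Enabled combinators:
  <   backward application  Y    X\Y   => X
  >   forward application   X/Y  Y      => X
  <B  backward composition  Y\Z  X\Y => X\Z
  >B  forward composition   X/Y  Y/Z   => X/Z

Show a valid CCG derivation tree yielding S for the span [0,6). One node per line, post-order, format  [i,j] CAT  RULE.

[0,6] S   <
  [0,4] N   <
    [0,1] "built" : PP/N
    [1,4] N\(PP/N)   >
      [1,2] "with" : (N\(PP/N))/S
      [2,4] S   >
        [2,3] "river" : S/PP
        [3,4] "often" : PP
  [4,6] S\N   <
    [4,5] "gave" : S
    [5,6] "here" : (S\N)\S

[0,1] PP/N  lex  "built"
[1,2] (N\(PP/N))/S  lex  "with"
[2,3] S/PP  lex  "river"
[3,4] PP  lex  "often"
[2,4] S  >  k=3
[1,4] N\(PP/N)  >  k=2
[0,4] N  <  k=1
[4,5] S  lex  "gave"
[5,6] (S\N)\S  lex  "here"
[4,6] S\N  <  k=5
[0,6] S  <  k=4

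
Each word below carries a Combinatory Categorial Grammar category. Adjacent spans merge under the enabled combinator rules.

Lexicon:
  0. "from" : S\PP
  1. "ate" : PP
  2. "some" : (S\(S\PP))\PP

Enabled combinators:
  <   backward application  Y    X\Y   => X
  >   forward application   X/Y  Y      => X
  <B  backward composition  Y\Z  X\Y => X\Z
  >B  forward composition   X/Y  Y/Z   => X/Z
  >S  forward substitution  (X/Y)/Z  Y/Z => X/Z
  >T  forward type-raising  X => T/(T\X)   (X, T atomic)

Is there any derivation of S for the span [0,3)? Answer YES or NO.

[0,3] S   <
  [0,1] "from" : S\PP
  [1,3] S\(S\PP)   <
    [1,2] "ate" : PP
    [2,3] "some" : (S\(S\PP))\PP

YES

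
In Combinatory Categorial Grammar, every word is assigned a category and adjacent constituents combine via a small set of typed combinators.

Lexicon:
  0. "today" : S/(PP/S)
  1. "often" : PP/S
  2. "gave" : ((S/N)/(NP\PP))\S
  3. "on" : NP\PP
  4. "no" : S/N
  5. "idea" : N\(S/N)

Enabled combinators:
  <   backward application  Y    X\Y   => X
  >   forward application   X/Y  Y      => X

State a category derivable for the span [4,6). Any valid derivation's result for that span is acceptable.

N

[0,6] S   >
  [0,4] S/N   >
    [0,3] (S/N)/(NP\PP)   <
      [0,2] S   >
        [0,1] "today" : S/(PP/S)
        [1,2] "often" : PP/S
      [2,3] "gave" : ((S/N)/(NP\PP))\S
    [3,4] "on" : NP\PP
  [4,6] N   <
    [4,5] "no" : S/N
    [5,6] "idea" : N\(S/N)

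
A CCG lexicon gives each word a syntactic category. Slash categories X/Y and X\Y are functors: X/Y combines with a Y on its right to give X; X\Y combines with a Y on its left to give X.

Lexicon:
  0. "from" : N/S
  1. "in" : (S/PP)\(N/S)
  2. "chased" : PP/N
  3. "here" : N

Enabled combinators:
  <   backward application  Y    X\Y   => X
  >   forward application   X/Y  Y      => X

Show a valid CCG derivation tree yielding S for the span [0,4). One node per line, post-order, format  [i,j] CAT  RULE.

[0,4] S   >
  [0,2] S/PP   <
    [0,1] "from" : N/S
    [1,2] "in" : (S/PP)\(N/S)
  [2,4] PP   >
    [2,3] "chased" : PP/N
    [3,4] "here" : N

[0,1] N/S  lex  "from"
[1,2] (S/PP)\(N/S)  lex  "in"
[0,2] S/PP  <  k=1
[2,3] PP/N  lex  "chased"
[3,4] N  lex  "here"
[2,4] PP  >  k=3
[0,4] S  >  k=2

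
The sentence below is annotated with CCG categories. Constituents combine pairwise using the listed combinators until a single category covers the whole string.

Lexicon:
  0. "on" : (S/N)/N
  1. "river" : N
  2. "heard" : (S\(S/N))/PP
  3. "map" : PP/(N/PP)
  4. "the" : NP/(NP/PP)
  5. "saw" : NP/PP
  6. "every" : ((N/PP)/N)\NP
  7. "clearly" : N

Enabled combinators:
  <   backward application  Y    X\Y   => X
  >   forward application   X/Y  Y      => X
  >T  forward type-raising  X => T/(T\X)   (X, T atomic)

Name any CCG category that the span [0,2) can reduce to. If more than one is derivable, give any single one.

[0,8] S   <
  [0,2] S/N   >
    [0,1] "on" : (S/N)/N
    [1,2] "river" : N
  [2,8] S\(S/N)   >
    [2,3] "heard" : (S\(S/N))/PP
    [3,8] PP   >
      [3,4] "map" : PP/(N/PP)
      [4,8] N/PP   >
        [4,7] (N/PP)/N   <
          [4,6] NP   >
            [4,5] "the" : NP/(NP/PP)
            [5,6] "saw" : NP/PP
          [6,7] "every" : ((N/PP)/N)\NP
        [7,8] "clearly" : N

S/N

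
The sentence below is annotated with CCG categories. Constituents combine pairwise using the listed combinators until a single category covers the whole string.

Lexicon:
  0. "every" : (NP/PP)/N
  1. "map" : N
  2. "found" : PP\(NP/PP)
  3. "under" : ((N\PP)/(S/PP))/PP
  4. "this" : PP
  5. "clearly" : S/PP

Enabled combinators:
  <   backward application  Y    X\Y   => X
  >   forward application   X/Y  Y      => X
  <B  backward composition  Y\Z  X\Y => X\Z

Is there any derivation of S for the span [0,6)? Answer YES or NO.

NO

(NP/PP)/N N PP\(NP/PP) ((N\PP)/(S/PP))/PP PP S/PP
CKY chart[0,6] = {N}; S ∉ chart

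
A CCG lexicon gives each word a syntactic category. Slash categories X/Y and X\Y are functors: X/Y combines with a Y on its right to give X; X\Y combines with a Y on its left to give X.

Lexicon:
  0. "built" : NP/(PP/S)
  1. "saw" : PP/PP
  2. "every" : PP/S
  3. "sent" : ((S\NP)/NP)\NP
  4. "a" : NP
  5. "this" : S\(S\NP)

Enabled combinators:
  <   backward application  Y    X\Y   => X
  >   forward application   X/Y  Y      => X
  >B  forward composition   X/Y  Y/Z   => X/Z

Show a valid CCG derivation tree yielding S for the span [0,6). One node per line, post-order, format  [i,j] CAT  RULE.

[0,6] S   <
  [0,5] S\NP   >
    [0,4] (S\NP)/NP   <
      [0,3] NP   >
        [0,1] "built" : NP/(PP/S)
        [1,3] PP/S   >B
          [1,2] "saw" : PP/PP
          [2,3] "every" : PP/S
      [3,4] "sent" : ((S\NP)/NP)\NP
    [4,5] "a" : NP
  [5,6] "this" : S\(S\NP)

[0,1] NP/(PP/S)  lex  "built"
[1,2] PP/PP  lex  "saw"
[2,3] PP/S  lex  "every"
[1,3] PP/S  >B  k=2
[0,3] NP  >  k=1
[3,4] ((S\NP)/NP)\NP  lex  "sent"
[0,4] (S\NP)/NP  <  k=3
[4,5] NP  lex  "a"
[0,5] S\NP  >  k=4
[5,6] S\(S\NP)  lex  "this"
[0,6] S  <  k=5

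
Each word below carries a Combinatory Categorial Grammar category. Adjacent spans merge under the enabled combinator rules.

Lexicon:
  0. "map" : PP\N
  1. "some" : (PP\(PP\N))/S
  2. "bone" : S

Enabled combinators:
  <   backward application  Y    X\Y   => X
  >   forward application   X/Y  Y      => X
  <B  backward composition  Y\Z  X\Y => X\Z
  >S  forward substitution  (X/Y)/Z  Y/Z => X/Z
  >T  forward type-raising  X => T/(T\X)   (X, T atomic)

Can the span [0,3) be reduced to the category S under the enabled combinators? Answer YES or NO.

PP\N (PP\(PP\N))/S S
CKY chart[0,3] = {N/(N\PP), NP/(NP\PP), PP, PP/(PP\PP), S/(S\PP)}; S ∉ chart

NO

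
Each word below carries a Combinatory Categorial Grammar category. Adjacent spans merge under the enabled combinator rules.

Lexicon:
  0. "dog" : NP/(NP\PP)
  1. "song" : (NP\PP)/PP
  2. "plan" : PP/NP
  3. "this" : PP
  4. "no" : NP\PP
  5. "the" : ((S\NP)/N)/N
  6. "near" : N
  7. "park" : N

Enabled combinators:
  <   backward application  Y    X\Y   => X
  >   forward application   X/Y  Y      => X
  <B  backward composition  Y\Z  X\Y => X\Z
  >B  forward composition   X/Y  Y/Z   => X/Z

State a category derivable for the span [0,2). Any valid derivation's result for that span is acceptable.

NP/PP

[0,8] S   <
  [0,5] NP   >
    [0,2] NP/PP   >B
      [0,1] "dog" : NP/(NP\PP)
      [1,2] "song" : (NP\PP)/PP
    [2,5] PP   >
      [2,3] "plan" : PP/NP
      [3,5] NP   <
        [3,4] "this" : PP
        [4,5] "no" : NP\PP
  [5,8] S\NP   >
    [5,7] (S\NP)/N   >
      [5,6] "the" : ((S\NP)/N)/N
      [6,7] "near" : N
    [7,8] "park" : N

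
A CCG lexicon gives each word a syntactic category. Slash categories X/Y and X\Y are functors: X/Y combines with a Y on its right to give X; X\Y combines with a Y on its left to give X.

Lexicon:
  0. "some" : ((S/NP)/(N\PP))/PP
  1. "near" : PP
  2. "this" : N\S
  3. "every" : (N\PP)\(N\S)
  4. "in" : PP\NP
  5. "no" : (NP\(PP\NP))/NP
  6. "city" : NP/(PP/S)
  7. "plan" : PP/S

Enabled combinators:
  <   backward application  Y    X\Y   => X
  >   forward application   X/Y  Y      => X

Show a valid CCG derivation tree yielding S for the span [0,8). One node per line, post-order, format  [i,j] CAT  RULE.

[0,1] ((S/NP)/(N\PP))/PP  lex  "some"
[1,2] PP  lex  "near"
[0,2] (S/NP)/(N\PP)  >  k=1
[2,3] N\S  lex  "this"
[3,4] (N\PP)\(N\S)  lex  "every"
[2,4] N\PP  <  k=3
[0,4] S/NP  >  k=2
[4,5] PP\NP  lex  "in"
[5,6] (NP\(PP\NP))/NP  lex  "no"
[6,7] NP/(PP/S)  lex  "city"
[7,8] PP/S  lex  "plan"
[6,8] NP  >  k=7
[5,8] NP\(PP\NP)  >  k=6
[4,8] NP  <  k=5
[0,8] S  >  k=4

[0,8] S   >
  [0,4] S/NP   >
    [0,2] (S/NP)/(N\PP)   >
      [0,1] "some" : ((S/NP)/(N\PP))/PP
      [1,2] "near" : PP
    [2,4] N\PP   <
      [2,3] "this" : N\S
      [3,4] "every" : (N\PP)\(N\S)
  [4,8] NP   <
    [4,5] "in" : PP\NP
    [5,8] NP\(PP\NP)   >
      [5,6] "no" : (NP\(PP\NP))/NP
      [6,8] NP   >
        [6,7] "city" : NP/(PP/S)
        [7,8] "plan" : PP/S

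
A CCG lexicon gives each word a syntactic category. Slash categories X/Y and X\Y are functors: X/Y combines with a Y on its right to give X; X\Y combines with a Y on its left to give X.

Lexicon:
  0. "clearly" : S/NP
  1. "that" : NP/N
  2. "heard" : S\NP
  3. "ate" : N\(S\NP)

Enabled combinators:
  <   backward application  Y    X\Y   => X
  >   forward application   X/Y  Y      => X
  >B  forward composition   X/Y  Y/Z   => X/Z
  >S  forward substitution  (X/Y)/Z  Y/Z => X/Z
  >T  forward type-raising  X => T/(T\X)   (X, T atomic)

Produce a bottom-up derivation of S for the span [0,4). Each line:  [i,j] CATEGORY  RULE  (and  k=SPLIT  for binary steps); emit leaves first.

[0,4] S   >
  [0,2] S/N   >B
    [0,1] "clearly" : S/NP
    [1,2] "that" : NP/N
  [2,4] N   <
    [2,3] "heard" : S\NP
    [3,4] "ate" : N\(S\NP)

[0,1] S/NP  lex  "clearly"
[1,2] NP/N  lex  "that"
[0,2] S/N  >B  k=1
[2,3] S\NP  lex  "heard"
[3,4] N\(S\NP)  lex  "ate"
[2,4] N  <  k=3
[0,4] S  >  k=2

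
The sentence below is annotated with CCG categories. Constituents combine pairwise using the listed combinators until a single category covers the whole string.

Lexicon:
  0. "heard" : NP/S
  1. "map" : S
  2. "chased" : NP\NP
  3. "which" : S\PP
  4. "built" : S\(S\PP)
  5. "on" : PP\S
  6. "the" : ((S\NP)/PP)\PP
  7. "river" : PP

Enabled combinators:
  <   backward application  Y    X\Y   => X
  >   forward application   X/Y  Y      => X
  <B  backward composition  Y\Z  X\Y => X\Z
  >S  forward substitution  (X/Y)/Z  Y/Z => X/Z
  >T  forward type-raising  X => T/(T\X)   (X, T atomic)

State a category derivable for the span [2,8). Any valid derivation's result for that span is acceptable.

[0,8] S   <
  [0,2] NP   >
    [0,1] "heard" : NP/S
    [1,2] "map" : S
  [2,8] S\NP   <B
    [2,3] "chased" : NP\NP
    [3,8] S\NP   >
      [3,7] (S\NP)/PP   <
        [3,6] PP   <
          [3,5] S   <
            [3,4] "which" : S\PP
            [4,5] "built" : S\(S\PP)
          [5,6] "on" : PP\S
        [6,7] "the" : ((S\NP)/PP)\PP
      [7,8] "river" : PP

S\NP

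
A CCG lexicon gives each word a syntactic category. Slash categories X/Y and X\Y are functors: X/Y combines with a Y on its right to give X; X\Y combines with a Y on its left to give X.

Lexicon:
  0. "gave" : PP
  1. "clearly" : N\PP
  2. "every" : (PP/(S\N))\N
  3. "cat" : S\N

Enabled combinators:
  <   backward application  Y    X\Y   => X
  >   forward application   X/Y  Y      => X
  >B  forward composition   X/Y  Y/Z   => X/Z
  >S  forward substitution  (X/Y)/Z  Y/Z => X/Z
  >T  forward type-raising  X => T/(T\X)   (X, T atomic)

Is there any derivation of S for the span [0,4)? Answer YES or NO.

PP N\PP (PP/(S\N))\N S\N
CKY chart[0,4] = {N/(N\PP), NP/(NP\PP), PP, PP/(PP\PP), S/(S\PP)}; S ∉ chart

NO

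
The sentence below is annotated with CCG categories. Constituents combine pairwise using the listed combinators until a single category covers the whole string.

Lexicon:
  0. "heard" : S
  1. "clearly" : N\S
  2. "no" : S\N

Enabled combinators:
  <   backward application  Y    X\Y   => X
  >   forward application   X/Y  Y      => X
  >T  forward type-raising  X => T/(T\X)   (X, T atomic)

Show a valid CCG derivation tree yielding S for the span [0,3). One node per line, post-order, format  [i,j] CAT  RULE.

[0,3] S   <
  [0,2] N   >
    [0,1] N/(N\S)   >T
      [0,1] "heard" : S
    [1,2] "clearly" : N\S
  [2,3] "no" : S\N

[0,1] S  lex  "heard"
[0,1] N/(N\S)  >T
[1,2] N\S  lex  "clearly"
[0,2] N  >  k=1
[2,3] S\N  lex  "no"
[0,3] S  <  k=2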